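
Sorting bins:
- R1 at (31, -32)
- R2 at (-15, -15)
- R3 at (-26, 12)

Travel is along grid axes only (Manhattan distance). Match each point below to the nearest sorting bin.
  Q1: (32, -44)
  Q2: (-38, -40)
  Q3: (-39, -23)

Q1 at (32, -44):
  R1: 13
  R2: 76
  R3: 114
  → nearest: R1 (13)
Q2 at (-38, -40):
  R1: 77
  R2: 48
  R3: 64
  → nearest: R2 (48)
Q3 at (-39, -23):
  R1: 79
  R2: 32
  R3: 48
  → nearest: R2 (32)

Q1→R1; Q2→R2; Q3→R2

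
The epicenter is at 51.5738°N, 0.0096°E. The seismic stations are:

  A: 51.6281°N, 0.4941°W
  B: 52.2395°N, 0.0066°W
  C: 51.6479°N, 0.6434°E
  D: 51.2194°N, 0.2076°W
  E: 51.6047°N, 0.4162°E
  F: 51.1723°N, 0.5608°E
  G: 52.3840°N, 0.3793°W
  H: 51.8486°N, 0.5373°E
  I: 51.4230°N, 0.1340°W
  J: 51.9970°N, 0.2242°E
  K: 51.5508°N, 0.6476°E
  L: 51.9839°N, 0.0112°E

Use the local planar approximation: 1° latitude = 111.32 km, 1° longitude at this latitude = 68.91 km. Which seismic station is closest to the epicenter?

Distances from 51.5738°N, 0.0096°E:
A: √((0.0543·111.32)² + (-0.5037·68.91)²) = √(36.538108 + 1204.781809) = 35.2324 km
B: √((0.6657·111.32)² + (-0.0162·68.91)²) = √(5491.658330 + 1.246219) = 74.1141 km
C: √((0.0741·111.32)² + (0.6338·68.91)²) = √(68.042899 + 1907.519426) = 44.4473 km
D: √((-0.3544·111.32)² + (-0.2172·68.91)²) = √(1556.445154 + 224.018632) = 42.1955 km
E: √((0.0309·111.32)² + (0.4066·68.91)²) = √(11.832141 + 785.053490) = 28.2292 km
F: √((-0.4015·111.32)² + (0.5512·68.91)²) = √(1997.641237 + 1442.722875) = 58.6546 km
G: √((0.8102·111.32)² + (-0.3889·68.91)²) = √(8134.500178 + 718.191707) = 94.0887 km
H: √((0.2748·111.32)² + (0.5277·68.91)²) = √(935.793129 + 1322.326460) = 47.5197 km
I: √((-0.1508·111.32)² + (-0.1436·68.91)²) = √(281.805249 + 97.920445) = 19.4866 km
J: √((0.4232·111.32)² + (0.2146·68.91)²) = √(2219.410894 + 218.687488) = 49.3771 km
K: √((-0.0230·111.32)² + (0.6380·68.91)²) = √(6.555443 + 1932.884295) = 44.0391 km
L: √((0.4101·111.32)² + (0.0016·68.91)²) = √(2084.135417 + 0.012156) = 45.6525 km
Minimum: I at 19.4866 km.

I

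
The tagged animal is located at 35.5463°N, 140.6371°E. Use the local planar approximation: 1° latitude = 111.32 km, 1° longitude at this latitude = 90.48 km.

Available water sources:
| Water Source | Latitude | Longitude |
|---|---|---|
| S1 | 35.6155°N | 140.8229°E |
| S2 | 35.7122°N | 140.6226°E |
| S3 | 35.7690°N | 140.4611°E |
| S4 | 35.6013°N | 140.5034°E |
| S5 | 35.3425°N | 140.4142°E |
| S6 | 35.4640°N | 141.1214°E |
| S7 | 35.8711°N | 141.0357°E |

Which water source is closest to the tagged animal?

Distances from 35.5463°N, 140.6371°E:
S1: √((0.0692·111.32)² + (0.1858·90.48)²) = √(59.341509 + 282.615907) = 18.4921 km
S2: √((0.1659·111.32)² + (-0.0145·90.48)²) = √(341.066581 + 1.721239) = 18.5145 km
S3: √((0.2227·111.32)² + (-0.1760·90.48)²) = √(614.591896 + 253.589063) = 29.4649 km
S4: √((0.0550·111.32)² + (-0.1337·90.48)²) = √(37.486231 + 146.341667) = 13.5583 km
S5: √((-0.2038·111.32)² + (-0.2229·90.48)²) = √(514.700695 + 406.747901) = 30.3554 km
S6: √((-0.0823·111.32)² + (0.4843·90.48)²) = √(83.935574 + 1920.145425) = 44.7670 km
S7: √((0.3248·111.32)² + (0.3986·90.48)²) = √(1307.309558 + 1300.707884) = 51.0688 km
Minimum: S4 at 13.5583 km.

S4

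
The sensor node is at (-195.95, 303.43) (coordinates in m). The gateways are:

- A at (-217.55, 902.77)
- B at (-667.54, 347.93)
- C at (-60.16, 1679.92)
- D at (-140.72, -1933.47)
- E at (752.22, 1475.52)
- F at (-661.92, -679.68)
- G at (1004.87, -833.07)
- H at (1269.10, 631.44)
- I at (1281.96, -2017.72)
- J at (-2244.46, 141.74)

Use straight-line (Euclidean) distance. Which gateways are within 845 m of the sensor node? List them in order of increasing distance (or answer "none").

B, A

Distances from (-195.95, 303.43):
A: √((-21.60)² + (599.34)²) = √(466.5600 + 359208.4356) = 599.73 m
B: √((-471.59)² + (44.50)²) = √(222397.1281 + 1980.2500) = 473.68 m
C: √((135.79)² + (1376.49)²) = √(18438.9241 + 1894724.7201) = 1383.17 m
D: √((55.23)² + (-2236.90)²) = √(3050.3529 + 5003721.6100) = 2237.58 m
E: √((948.17)² + (1172.09)²) = √(899026.3489 + 1373794.9681) = 1507.59 m
F: √((-465.97)² + (-983.11)²) = √(217128.0409 + 966505.2721) = 1087.95 m
G: √((1200.82)² + (-1136.50)²) = √(1441968.6724 + 1291632.2500) = 1653.36 m
H: √((1465.05)² + (328.01)²) = √(2146371.5025 + 107590.5601) = 1501.32 m
I: √((1477.91)² + (-2321.15)²) = √(2184217.9681 + 5387737.3225) = 2751.72 m
J: √((-2048.51)² + (-161.69)²) = √(4196393.2201 + 26143.6561) = 2054.88 m
Threshold 845 m: B (473.68 m), A (599.73 m) are within range.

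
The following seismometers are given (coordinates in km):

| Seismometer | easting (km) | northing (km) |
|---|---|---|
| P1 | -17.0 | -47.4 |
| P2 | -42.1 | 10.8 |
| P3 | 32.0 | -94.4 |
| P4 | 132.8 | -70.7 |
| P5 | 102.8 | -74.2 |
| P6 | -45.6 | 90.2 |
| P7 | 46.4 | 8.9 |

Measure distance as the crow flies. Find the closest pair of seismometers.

P4 and P5

Pairwise distances:
P1–P2: √((-25.1)² + (58.2)²) = √(630.0100 + 3387.2400) = 63.38 km
P1–P3: √((49.0)² + (-47.0)²) = √(2401.0000 + 2209.0000) = 67.90 km
P1–P4: √((149.8)² + (-23.3)²) = √(22440.0400 + 542.8900) = 151.60 km
P1–P5: √((119.8)² + (-26.8)²) = √(14352.0400 + 718.2400) = 122.76 km
P1–P6: √((-28.6)² + (137.6)²) = √(817.9600 + 18933.7600) = 140.54 km
P1–P7: √((63.4)² + (56.3)²) = √(4019.5600 + 3169.6900) = 84.79 km
P2–P3: √((74.1)² + (-105.2)²) = √(5490.8100 + 11067.0400) = 128.68 km
P2–P4: √((174.9)² + (-81.5)²) = √(30590.0100 + 6642.2500) = 192.96 km
P2–P5: √((144.9)² + (-85.0)²) = √(20996.0100 + 7225.0000) = 167.99 km
P2–P6: √((-3.5)² + (79.4)²) = √(12.2500 + 6304.3600) = 79.48 km
P2–P7: √((88.5)² + (-1.9)²) = √(7832.2500 + 3.6100) = 88.52 km
P3–P4: √((100.8)² + (23.7)²) = √(10160.6400 + 561.6900) = 103.55 km
P3–P5: √((70.8)² + (20.2)²) = √(5012.6400 + 408.0400) = 73.63 km
P3–P6: √((-77.6)² + (184.6)²) = √(6021.7600 + 34077.1600) = 200.25 km
P3–P7: √((14.4)² + (103.3)²) = √(207.3600 + 10670.8900) = 104.30 km
P4–P5: √((-30.0)² + (-3.5)²) = √(900.0000 + 12.2500) = 30.20 km
P4–P6: √((-178.4)² + (160.9)²) = √(31826.5600 + 25888.8100) = 240.24 km
P4–P7: √((-86.4)² + (79.6)²) = √(7464.9600 + 6336.1600) = 117.48 km
P5–P6: √((-148.4)² + (164.4)²) = √(22022.5600 + 27027.3600) = 221.47 km
P5–P7: √((-56.4)² + (83.1)²) = √(3180.9600 + 6905.6100) = 100.43 km
P6–P7: √((92.0)² + (-81.3)²) = √(8464.0000 + 6609.6900) = 122.77 km
Closest pair: P4–P5 at 30.20 km.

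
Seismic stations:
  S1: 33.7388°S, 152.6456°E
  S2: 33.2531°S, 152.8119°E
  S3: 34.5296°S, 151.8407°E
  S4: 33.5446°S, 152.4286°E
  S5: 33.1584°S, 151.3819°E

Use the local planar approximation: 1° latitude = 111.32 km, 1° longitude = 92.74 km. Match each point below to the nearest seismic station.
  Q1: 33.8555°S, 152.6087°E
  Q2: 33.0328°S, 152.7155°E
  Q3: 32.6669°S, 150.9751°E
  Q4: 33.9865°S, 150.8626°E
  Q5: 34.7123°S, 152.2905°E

Q1→S1; Q2→S2; Q3→S5; Q4→S5; Q5→S3

Q1 at 33.8555°S, 152.6087°E:
  S1: 13.4342 km
  S2: 69.6567 km
  S3: 103.4603 km
  S4: 38.4289 km
  S5: 137.7183 km
  → nearest: S1 (13.4342 km)
Q2 at 33.0328°S, 152.7155°E:
  S1: 78.8588 km
  S2: 26.1025 km
  S3: 185.3251 km
  S4: 62.8803 km
  S5: 124.4659 km
  → nearest: S2 (26.1025 km)
Q3 at 32.6669°S, 150.9751°E:
  S1: 195.5481 km
  S2: 182.4162 km
  S3: 222.3524 km
  S4: 166.4835 km
  S5: 66.4597 km
  → nearest: S5 (66.4597 km)
Q4 at 33.9865°S, 150.8626°E:
  S1: 167.6387 km
  S2: 198.3586 km
  S3: 109.0105 km
  S4: 153.3358 km
  S5: 104.0062 km
  → nearest: S5 (104.0062 km)
Q5 at 34.7123°S, 152.2905°E:
  S1: 113.2633 km
  S2: 169.4825 km
  S3: 46.4084 km
  S4: 130.6178 km
  S5: 192.4123 km
  → nearest: S3 (46.4084 km)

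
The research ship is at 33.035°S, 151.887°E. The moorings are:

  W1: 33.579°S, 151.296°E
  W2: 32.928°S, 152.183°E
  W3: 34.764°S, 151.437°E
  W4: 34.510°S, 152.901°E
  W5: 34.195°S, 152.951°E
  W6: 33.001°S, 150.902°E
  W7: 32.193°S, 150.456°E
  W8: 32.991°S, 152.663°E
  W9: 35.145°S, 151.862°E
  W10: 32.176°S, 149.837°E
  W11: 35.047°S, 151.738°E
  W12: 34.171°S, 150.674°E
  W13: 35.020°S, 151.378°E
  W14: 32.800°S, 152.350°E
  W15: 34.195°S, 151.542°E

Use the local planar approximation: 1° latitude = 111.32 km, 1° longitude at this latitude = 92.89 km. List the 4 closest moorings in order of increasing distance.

W2, W14, W8, W1

Distances from 33.035°S, 151.887°E:
W1: 81.738 km
W2: 29.965 km
W3: 196.959 km
W4: 189.295 km
W5: 162.614 km
W6: 91.575 km
W7: 162.649 km
W8: 72.249 km
W9: 234.897 km
W10: 213.085 km
W11: 224.403 km
W12: 169.375 km
W13: 225.972 km
W14: 50.339 km
W15: 133.048 km
Sorted: W2 (29.965 km) < W14 (50.339 km) < W8 (72.249 km) < W1 (81.738 km) < W6 (91.575 km) < W15 (133.048 km) < …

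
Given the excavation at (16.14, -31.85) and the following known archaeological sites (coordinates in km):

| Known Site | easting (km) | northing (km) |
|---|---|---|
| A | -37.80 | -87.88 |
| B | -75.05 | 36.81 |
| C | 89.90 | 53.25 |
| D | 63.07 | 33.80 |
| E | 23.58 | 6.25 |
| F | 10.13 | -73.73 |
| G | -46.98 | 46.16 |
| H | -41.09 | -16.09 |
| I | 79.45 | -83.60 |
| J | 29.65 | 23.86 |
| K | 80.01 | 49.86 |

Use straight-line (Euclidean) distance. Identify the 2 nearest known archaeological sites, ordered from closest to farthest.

Distances from (16.14, -31.85):
A: 77.77 km
B: 114.15 km
C: 112.62 km
D: 80.70 km
E: 38.82 km
F: 42.31 km
G: 100.35 km
H: 59.36 km
I: 81.77 km
J: 57.32 km
K: 103.71 km
Sorted: E (38.82 km) < F (42.31 km) < J (57.32 km) < H (59.36 km) < …

E, F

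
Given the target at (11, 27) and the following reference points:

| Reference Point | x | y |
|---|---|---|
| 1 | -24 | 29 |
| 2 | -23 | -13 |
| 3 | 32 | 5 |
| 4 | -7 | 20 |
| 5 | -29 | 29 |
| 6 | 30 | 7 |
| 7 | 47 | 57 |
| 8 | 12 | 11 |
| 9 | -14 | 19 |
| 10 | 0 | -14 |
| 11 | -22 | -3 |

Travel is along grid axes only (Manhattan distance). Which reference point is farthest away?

Distances from (11, 27):
1: 37
2: 74
3: 43
4: 25
5: 42
6: 39
7: 66
8: 17
9: 33
10: 52
11: 63
Maximum: 2 at 74.

2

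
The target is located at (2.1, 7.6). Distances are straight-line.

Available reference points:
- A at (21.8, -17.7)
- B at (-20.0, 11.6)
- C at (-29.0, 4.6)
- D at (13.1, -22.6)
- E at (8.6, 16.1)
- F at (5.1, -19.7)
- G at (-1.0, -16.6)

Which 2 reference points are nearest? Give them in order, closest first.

E, B

Distances from (2.1, 7.6):
A: √((19.7)² + (-25.3)²) = √(388.0900 + 640.0900) = 32.07
B: √((-22.1)² + (4.0)²) = √(488.4100 + 16.0000) = 22.46
C: √((-31.1)² + (-3.0)²) = √(967.2100 + 9.0000) = 31.24
D: √((11.0)² + (-30.2)²) = √(121.0000 + 912.0400) = 32.14
E: √((6.5)² + (8.5)²) = √(42.2500 + 72.2500) = 10.70
F: √((3.0)² + (-27.3)²) = √(9.0000 + 745.2900) = 27.46
G: √((-3.1)² + (-24.2)²) = √(9.6100 + 585.6400) = 24.40
Sorted: E (10.70) < B (22.46) < G (24.40) < F (27.46) < …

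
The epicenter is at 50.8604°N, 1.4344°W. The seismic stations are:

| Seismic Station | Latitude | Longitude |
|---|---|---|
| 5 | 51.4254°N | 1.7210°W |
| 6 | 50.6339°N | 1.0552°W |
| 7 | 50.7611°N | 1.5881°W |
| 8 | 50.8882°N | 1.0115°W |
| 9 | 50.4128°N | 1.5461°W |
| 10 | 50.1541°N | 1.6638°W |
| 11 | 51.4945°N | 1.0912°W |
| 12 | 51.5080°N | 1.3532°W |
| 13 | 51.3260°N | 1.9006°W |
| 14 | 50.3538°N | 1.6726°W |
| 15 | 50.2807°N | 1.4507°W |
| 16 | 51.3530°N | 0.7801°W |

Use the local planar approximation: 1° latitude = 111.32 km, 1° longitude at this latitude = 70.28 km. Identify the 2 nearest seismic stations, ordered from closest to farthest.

Distances from 50.8604°N, 1.4344°W:
5: 66.0423 km
6: 36.6876 km
7: 15.4556 km
8: 29.8821 km
9: 50.4415 km
10: 80.2612 km
11: 74.5952 km
12: 72.3164 km
13: 61.3182 km
14: 58.8270 km
15: 64.5424 km
16: 71.5651 km
Sorted: 7 (15.4556 km) < 8 (29.8821 km) < 6 (36.6876 km) < 9 (50.4415 km) < …

7, 8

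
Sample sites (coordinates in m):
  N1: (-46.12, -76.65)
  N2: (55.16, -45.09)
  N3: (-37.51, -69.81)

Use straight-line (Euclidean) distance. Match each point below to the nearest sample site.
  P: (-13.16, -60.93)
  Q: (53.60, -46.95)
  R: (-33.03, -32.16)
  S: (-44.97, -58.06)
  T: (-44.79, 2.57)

P→N3; Q→N2; R→N3; S→N3; T→N3

P at (-13.16, -60.93):
  N1: 36.52 m
  N2: 70.13 m
  N3: 25.92 m
  → nearest: N3 (25.92 m)
Q at (53.60, -46.95):
  N1: 104.05 m
  N2: 2.43 m
  N3: 93.93 m
  → nearest: N2 (2.43 m)
R at (-33.03, -32.16):
  N1: 46.38 m
  N2: 89.13 m
  N3: 37.92 m
  → nearest: N3 (37.92 m)
S at (-44.97, -58.06):
  N1: 18.63 m
  N2: 100.97 m
  N3: 13.92 m
  → nearest: N3 (13.92 m)
T at (-44.79, 2.57):
  N1: 79.23 m
  N2: 110.73 m
  N3: 72.75 m
  → nearest: N3 (72.75 m)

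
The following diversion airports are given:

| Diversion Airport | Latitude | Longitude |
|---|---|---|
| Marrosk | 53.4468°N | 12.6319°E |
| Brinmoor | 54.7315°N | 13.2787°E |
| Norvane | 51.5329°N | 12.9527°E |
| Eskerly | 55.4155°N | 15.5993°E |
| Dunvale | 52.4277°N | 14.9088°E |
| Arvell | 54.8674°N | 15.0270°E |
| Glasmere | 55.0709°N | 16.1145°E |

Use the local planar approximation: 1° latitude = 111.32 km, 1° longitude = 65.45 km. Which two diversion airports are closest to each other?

Pairwise distances:
Eskerly–Glasmere: 51.0743 km
Eskerly–Arvell: 71.5947 km
Arvell–Glasmere: 74.6949 km
Brinmoor–Arvell: 115.4220 km
Marrosk–Brinmoor: 149.1467 km
Norvane–Dunvale: 162.2123 km
Brinmoor–Eskerly: 169.9008 km
Marrosk–Dunvale: 187.2910 km
Brinmoor–Glasmere: 189.4096 km
Marrosk–Norvane: 214.0874 km
Marrosk–Arvell: 222.6704 km
Dunvale–Arvell: 271.6976 km
Brinmoor–Dunvale: 277.7661 km
Marrosk–Glasmere: 290.9324 km
Marrosk–Eskerly: 292.8296 km
Dunvale–Glasmere: 304.6392 km
Eskerly–Dunvale: 335.6582 km
Brinmoor–Norvane: 356.7069 km
Norvane–Arvell: 395.2448 km
Norvane–Glasmere: 444.9068 km
Norvane–Eskerly: 465.6303 km
Closest pair: Eskerly–Glasmere at 51.0743 km.

Eskerly and Glasmere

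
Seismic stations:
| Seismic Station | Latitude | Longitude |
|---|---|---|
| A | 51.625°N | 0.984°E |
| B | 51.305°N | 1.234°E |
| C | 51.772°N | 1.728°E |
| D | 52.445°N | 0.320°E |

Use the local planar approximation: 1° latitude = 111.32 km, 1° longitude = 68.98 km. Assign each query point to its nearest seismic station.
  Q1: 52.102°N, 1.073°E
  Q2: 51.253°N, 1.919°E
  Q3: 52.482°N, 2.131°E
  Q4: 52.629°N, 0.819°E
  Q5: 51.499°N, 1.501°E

Q1→A; Q2→B; Q3→C; Q4→D; Q5→B

Q1 at 52.102°N, 1.073°E:
  A: √((-0.477·111.32)² + (-0.089·68.98)²) = √(2819.57177 + 37.69002) = 53.453 km
  B: √((-0.797·111.32)² + (0.161·68.98)²) = √(7871.60038 + 123.33835) = 89.414 km
  C: √((-0.330·111.32)² + (0.655·68.98)²) = √(1349.50431 + 2041.40409) = 58.232 km
  D: √((0.343·111.32)² + (-0.753·68.98)²) = √(1457.92316 + 2697.96513) = 64.466 km
  → nearest: A (53.453 km)
Q2 at 51.253°N, 1.919°E:
  A: √((0.372·111.32)² + (-0.935·68.98)²) = √(1714.87423 + 4159.77271) = 76.646 km
  B: √((0.052·111.32)² + (-0.685·68.98)²) = √(33.50835 + 2232.68535) = 47.605 km
  C: √((0.519·111.32)² + (-0.191·68.98)²) = √(3337.95987 + 173.58537) = 59.258 km
  D: √((1.192·111.32)² + (-1.599·68.98)²) = √(17607.54902 + 12165.87381) = 172.550 km
  → nearest: B (47.605 km)
Q3 at 52.482°N, 2.131°E:
  A: √((-0.857·111.32)² + (-1.147·68.98)²) = √(9101.39659 + 6259.98389) = 123.941 km
  B: √((-1.177·111.32)² + (-0.897·68.98)²) = √(17167.19424 + 3828.52305) = 144.899 km
  C: √((-0.710·111.32)² + (-0.403·68.98)²) = √(6246.87898 + 772.78107) = 83.783 km
  D: √((-0.037·111.32)² + (-1.811·68.98)²) = √(16.96484 + 15605.70096) = 124.991 km
  → nearest: C (83.783 km)
Q4 at 52.629°N, 0.819°E:
  A: √((-1.004·111.32)² + (0.165·68.98)²) = √(12491.47781 + 129.54309) = 112.343 km
  B: √((-1.324·111.32)² + (0.415·68.98)²) = √(21723.12822 + 819.48795) = 150.142 km
  C: √((-0.857·111.32)² + (0.909·68.98)²) = √(9101.39659 + 3931.64364) = 114.162 km
  D: √((-0.184·111.32)² + (-0.499·68.98)²) = √(419.54837 + 1184.80662) = 40.054 km
  → nearest: D (40.054 km)
Q5 at 51.499°N, 1.501°E:
  A: √((0.126·111.32)² + (-0.517·68.98)²) = √(196.73765 + 1271.82532) = 38.322 km
  B: √((-0.194·111.32)² + (-0.267·68.98)²) = √(466.39067 + 339.21020) = 28.383 km
  C: √((0.273·111.32)² + (0.227·68.98)²) = √(923.57398 + 245.18737) = 34.187 km
  D: √((0.946·111.32)² + (-1.181·68.98)²) = √(11089.92651 + 6636.60814) = 133.141 km
  → nearest: B (28.383 km)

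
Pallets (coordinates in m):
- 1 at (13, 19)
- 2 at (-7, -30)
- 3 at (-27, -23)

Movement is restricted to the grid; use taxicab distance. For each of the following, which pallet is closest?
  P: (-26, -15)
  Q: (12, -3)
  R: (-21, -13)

P→3; Q→1; R→3

P at (-26, -15):
  1: 73 m
  2: 34 m
  3: 9 m
  → nearest: 3 (9 m)
Q at (12, -3):
  1: 23 m
  2: 46 m
  3: 59 m
  → nearest: 1 (23 m)
R at (-21, -13):
  1: 66 m
  2: 31 m
  3: 16 m
  → nearest: 3 (16 m)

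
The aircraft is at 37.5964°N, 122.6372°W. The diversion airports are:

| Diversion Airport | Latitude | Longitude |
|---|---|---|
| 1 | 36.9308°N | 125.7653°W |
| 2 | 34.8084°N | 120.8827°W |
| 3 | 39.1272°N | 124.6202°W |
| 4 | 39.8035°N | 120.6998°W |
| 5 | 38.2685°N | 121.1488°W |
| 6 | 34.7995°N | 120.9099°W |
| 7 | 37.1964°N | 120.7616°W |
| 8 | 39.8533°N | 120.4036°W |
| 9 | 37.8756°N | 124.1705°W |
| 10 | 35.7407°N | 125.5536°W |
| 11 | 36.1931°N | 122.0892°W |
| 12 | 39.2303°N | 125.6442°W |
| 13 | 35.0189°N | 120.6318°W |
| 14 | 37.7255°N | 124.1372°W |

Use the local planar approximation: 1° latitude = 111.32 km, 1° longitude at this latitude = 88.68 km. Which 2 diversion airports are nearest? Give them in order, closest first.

Distances from 37.5964°N, 122.6372°W:
1: 287.1249 km
2: 347.1763 km
3: 244.8738 km
4: 299.8065 km
5: 151.7217 km
6: 346.9907 km
7: 172.1854 km
8: 319.9290 km
9: 139.4800 km
10: 331.0007 km
11: 163.5997 km
12: 322.7854 km
13: 337.5706 km
14: 133.7941 km
Sorted: 14 (133.7941 km) < 9 (139.4800 km) < 5 (151.7217 km) < 11 (163.5997 km) < …

14, 9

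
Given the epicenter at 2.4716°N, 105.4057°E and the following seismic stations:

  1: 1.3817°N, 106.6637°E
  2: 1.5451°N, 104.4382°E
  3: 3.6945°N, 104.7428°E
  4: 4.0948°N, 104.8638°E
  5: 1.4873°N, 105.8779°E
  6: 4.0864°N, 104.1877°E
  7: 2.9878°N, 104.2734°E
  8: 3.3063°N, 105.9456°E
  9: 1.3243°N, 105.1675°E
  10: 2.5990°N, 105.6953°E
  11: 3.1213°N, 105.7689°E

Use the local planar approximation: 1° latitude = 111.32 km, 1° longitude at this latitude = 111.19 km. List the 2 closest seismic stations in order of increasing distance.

Distances from 2.4716°N, 105.4057°E:
1: 185.1647 km
2: 149.0306 km
3: 154.8067 km
4: 190.4759 km
5: 121.5020 km
6: 225.0658 km
7: 138.3942 km
8: 110.6241 km
9: 130.4347 km
10: 35.1854 km
11: 82.8356 km
Sorted: 10 (35.1854 km) < 11 (82.8356 km) < 8 (110.6241 km) < 5 (121.5020 km) < …

10, 11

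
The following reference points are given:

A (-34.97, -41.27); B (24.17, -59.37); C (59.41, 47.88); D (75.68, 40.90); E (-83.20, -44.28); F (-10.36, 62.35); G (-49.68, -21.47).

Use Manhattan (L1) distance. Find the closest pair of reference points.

Pairwise distances:
A–B: 77.24
A–C: 183.53
A–D: 192.82
A–E: 51.24
A–F: 128.23
A–G: 34.51
B–C: 142.49
B–D: 151.78
B–E: 122.46
B–F: 156.25
B–G: 111.75
C–D: 23.25
C–E: 234.77
C–F: 84.24
C–G: 178.44
D–E: 244.06
D–F: 107.49
D–G: 187.73
E–F: 179.47
E–G: 56.33
F–G: 123.14
Closest pair: C–D at 23.25.

C and D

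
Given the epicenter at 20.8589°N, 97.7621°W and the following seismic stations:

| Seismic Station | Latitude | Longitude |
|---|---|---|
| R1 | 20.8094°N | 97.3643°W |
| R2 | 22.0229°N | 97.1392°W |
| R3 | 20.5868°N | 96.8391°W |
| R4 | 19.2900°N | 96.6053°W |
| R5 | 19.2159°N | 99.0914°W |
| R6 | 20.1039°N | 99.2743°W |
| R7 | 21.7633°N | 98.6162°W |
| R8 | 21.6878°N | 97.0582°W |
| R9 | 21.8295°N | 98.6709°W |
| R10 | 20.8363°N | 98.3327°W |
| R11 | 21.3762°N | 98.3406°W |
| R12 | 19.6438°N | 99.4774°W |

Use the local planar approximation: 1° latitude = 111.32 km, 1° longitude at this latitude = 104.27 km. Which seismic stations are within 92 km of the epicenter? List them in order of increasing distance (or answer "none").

R1, R10, R11

Distances from 20.8589°N, 97.7621°W:
R1: √((-0.0495·111.32)² + (0.3978·104.27)²) = √(30.363847 + 1720.474756) = 41.8430 km
R2: √((1.1640·111.32)² + (0.6229·104.27)²) = √(16790.064169 + 4218.474312) = 144.9432 km
R3: √((-0.2721·111.32)² + (0.9230·104.27)²) = √(917.494520 + 9262.370502) = 100.8953 km
R4: √((-1.5689·111.32)² + (1.1568·104.27)²) = √(30502.604336 + 14549.072465) = 212.2538 km
R5: √((-1.6430·111.32)² + (-1.3293·104.27)²) = √(33451.956410 + 19211.654007) = 229.4855 km
R6: √((-0.7550·111.32)² + (-1.5122·104.27)²) = √(7063.830972 + 24862.065972) = 178.6782 km
R7: √((0.9044·111.32)² + (-0.8541·104.27)²) = √(10136.021024 + 7931.150496) = 134.4142 km
R8: √((0.8289·111.32)² + (0.7039·104.27)²) = √(8514.333842 + 5386.921879) = 117.9036 km
R9: √((0.9706·111.32)² + (-0.9088·104.27)²) = √(11674.195699 + 8979.566764) = 143.7142 km
R10: √((-0.0226·111.32)² + (-0.5706·104.27)²) = √(6.329411 + 3539.828991) = 59.5496 km
R11: √((0.5173·111.32)² + (-0.5785·104.27)²) = √(3316.128508 + 3638.525925) = 83.3946 km
R12: √((-1.2151·111.32)² + (-1.7153·104.27)²) = √(18296.601829 + 31988.871717) = 224.2442 km
Threshold 92 km: R1 (41.8430 km), R10 (59.5496 km), R11 (83.3946 km) are within range.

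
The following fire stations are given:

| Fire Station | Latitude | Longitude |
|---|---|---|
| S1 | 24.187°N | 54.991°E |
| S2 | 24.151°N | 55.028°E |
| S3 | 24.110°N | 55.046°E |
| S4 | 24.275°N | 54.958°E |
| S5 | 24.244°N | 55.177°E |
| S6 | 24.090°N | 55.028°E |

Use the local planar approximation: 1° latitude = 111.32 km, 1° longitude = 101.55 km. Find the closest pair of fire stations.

Pairwise distances:
S3–S6: √((-0.020·111.32)² + (-0.018·101.55)²) = √(4.95686 + 3.34122) = 2.881 km
S2–S3: √((-0.041·111.32)² + (0.018·101.55)²) = √(20.83119 + 3.34122) = 4.917 km
S1–S2: √((-0.036·111.32)² + (0.037·101.55)²) = √(16.06022 + 14.11768) = 5.493 km
S2–S6: √((-0.061·111.32)² + (0.000·101.55)²) = √(46.11116 + 0.00000) = 6.791 km
S1–S3: √((-0.077·111.32)² + (0.055·101.55)²) = √(73.47301 + 31.19502) = 10.231 km
S1–S4: √((0.088·111.32)² + (-0.033·101.55)²) = √(95.96475 + 11.23021) = 10.353 km
S1–S6: √((-0.097·111.32)² + (0.037·101.55)²) = √(116.59767 + 14.11768) = 11.433 km
S2–S4: √((0.124·111.32)² + (-0.070·101.55)²) = √(190.54158 + 50.53077) = 15.527 km
S2–S5: √((0.093·111.32)² + (0.149·101.55)²) = √(107.17964 + 228.94565) = 18.334 km
S1–S5: √((0.057·111.32)² + (0.186·101.55)²) = √(40.26207 + 356.76788) = 19.926 km
S3–S5: √((0.134·111.32)² + (0.131·101.55)²) = √(222.51331 + 176.97114) = 19.987 km
S3–S4: √((0.165·111.32)² + (-0.088·101.55)²) = √(337.37608 + 79.85924) = 20.426 km
S4–S6: √((-0.185·111.32)² + (0.070·101.55)²) = √(424.12107 + 50.53077) = 21.787 km
S4–S5: √((-0.031·111.32)² + (0.219·101.55)²) = √(11.90885 + 494.59314) = 22.506 km
S5–S6: √((-0.154·111.32)² + (-0.149·101.55)²) = √(293.89205 + 228.94565) = 22.866 km
Closest pair: S3–S6 at 2.881 km.

S3 and S6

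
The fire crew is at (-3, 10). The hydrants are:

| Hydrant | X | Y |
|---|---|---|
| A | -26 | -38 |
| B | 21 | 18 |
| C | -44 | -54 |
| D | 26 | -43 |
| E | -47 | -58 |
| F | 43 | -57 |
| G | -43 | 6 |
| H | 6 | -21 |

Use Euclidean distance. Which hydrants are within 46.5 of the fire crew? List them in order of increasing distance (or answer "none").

B, H, G

Distances from (-3, 10):
A: √((-23)² + (-48)²) = √(529.000 + 2304.000) = 53.2
B: √((24)² + (8)²) = √(576.000 + 64.000) = 25.3
C: √((-41)² + (-64)²) = √(1681.000 + 4096.000) = 76.0
D: √((29)² + (-53)²) = √(841.000 + 2809.000) = 60.4
E: √((-44)² + (-68)²) = √(1936.000 + 4624.000) = 81.0
F: √((46)² + (-67)²) = √(2116.000 + 4489.000) = 81.3
G: √((-40)² + (-4)²) = √(1600.000 + 16.000) = 40.2
H: √((9)² + (-31)²) = √(81.000 + 961.000) = 32.3
Threshold 46.5: B (25.3), H (32.3), G (40.2) are within range.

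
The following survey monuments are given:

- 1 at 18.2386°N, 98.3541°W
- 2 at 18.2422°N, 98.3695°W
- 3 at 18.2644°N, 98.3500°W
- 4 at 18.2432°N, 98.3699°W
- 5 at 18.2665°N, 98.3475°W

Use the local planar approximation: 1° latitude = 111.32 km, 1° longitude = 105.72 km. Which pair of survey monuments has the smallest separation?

Pairwise distances:
1–2: √((0.0036·111.32)² + (-0.0154·105.72)²) = √(0.160602 + 2.650671) = 1.6767 km
1–3: √((0.0258·111.32)² + (0.0041·105.72)²) = √(8.248706 + 0.187881) = 2.9046 km
1–4: √((0.0046·111.32)² + (-0.0158·105.72)²) = √(0.262218 + 2.790156) = 1.7471 km
1–5: √((0.0279·111.32)² + (0.0066·105.72)²) = √(9.646168 + 0.486858) = 3.1832 km
2–3: √((0.0222·111.32)² + (0.0195·105.72)²) = √(6.107343 + 4.249947) = 3.2183 km
2–4: √((0.0010·111.32)² + (-0.0004·105.72)²) = √(0.012392 + 0.001788) = 0.1191 km
2–5: √((0.0243·111.32)² + (0.0220·105.72)²) = √(7.317436 + 5.409532) = 3.5675 km
3–4: √((-0.0212·111.32)² + (-0.0199·105.72)²) = √(5.569524 + 4.426092) = 3.1616 km
3–5: √((0.0021·111.32)² + (0.0025·105.72)²) = √(0.054649 + 0.069854) = 0.3529 km
4–5: √((0.0233·111.32)² + (0.0224·105.72)²) = √(6.727570 + 5.608030) = 3.5122 km
Closest pair: 2–4 at 0.1191 km.

2 and 4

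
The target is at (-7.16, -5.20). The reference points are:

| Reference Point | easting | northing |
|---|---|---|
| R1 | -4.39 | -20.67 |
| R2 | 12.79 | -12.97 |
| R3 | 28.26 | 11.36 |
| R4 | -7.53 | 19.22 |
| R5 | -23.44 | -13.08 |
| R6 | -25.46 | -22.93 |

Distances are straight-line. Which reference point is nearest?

R1

Distances from (-7.16, -5.20):
R1: √((2.77)² + (-15.47)²) = √(7.6729 + 239.3209) = 15.72
R2: √((19.95)² + (-7.77)²) = √(398.0025 + 60.3729) = 21.41
R3: √((35.42)² + (16.56)²) = √(1254.5764 + 274.2336) = 39.10
R4: √((-0.37)² + (24.42)²) = √(0.1369 + 596.3364) = 24.42
R5: √((-16.28)² + (-7.88)²) = √(265.0384 + 62.0944) = 18.09
R6: √((-18.30)² + (-17.73)²) = √(334.8900 + 314.3529) = 25.48
Minimum: R1 at 15.72.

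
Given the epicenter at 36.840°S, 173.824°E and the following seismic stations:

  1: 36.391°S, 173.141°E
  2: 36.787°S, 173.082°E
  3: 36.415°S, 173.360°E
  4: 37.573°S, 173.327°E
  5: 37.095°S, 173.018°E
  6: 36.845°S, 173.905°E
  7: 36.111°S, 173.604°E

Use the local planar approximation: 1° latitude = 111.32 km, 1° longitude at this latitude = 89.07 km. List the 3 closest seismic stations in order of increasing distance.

6, 3, 2

Distances from 36.840°S, 173.824°E:
1: √((0.449·111.32)² + (-0.683·89.07)²) = √(2498.26830 + 3700.87411) = 78.735 km
2: √((0.053·111.32)² + (-0.742·89.07)²) = √(34.80953 + 4367.88017) = 66.353 km
3: √((0.425·111.32)² + (-0.464·89.07)²) = √(2238.33072 + 1708.04326) = 62.820 km
4: √((-0.733·111.32)² + (-0.497·89.07)²) = √(6658.16180 + 1959.63723) = 92.832 km
5: √((-0.255·111.32)² + (-0.806·89.07)²) = √(805.79906 + 5153.86440) = 77.199 km
6: √((-0.005·111.32)² + (0.081·89.07)²) = √(0.30980 + 52.05146) = 7.236 km
7: √((0.729·111.32)² + (-0.220·89.07)²) = √(6585.69255 + 383.97970) = 83.485 km
Sorted: 6 (7.236 km) < 3 (62.820 km) < 2 (66.353 km) < 5 (77.199 km) < 1 (78.735 km) < …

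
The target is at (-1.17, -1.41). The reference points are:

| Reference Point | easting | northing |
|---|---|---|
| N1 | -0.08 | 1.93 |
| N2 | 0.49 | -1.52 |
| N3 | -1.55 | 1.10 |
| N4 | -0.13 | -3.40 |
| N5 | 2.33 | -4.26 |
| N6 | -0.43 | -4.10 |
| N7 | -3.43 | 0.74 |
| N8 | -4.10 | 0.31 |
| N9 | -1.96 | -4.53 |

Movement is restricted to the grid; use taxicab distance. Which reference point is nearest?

N2

Distances from (-1.17, -1.41):
N1: |1.09| + |3.34| = 1.09 + 3.34 = 4.43
N2: |1.66| + |-0.11| = 1.66 + 0.11 = 1.77
N3: |-0.38| + |2.51| = 0.38 + 2.51 = 2.89
N4: |1.04| + |-1.99| = 1.04 + 1.99 = 3.03
N5: |3.50| + |-2.85| = 3.50 + 2.85 = 6.35
N6: |0.74| + |-2.69| = 0.74 + 2.69 = 3.43
N7: |-2.26| + |2.15| = 2.26 + 2.15 = 4.41
N8: |-2.93| + |1.72| = 2.93 + 1.72 = 4.65
N9: |-0.79| + |-3.12| = 0.79 + 3.12 = 3.91
Minimum: N2 at 1.77.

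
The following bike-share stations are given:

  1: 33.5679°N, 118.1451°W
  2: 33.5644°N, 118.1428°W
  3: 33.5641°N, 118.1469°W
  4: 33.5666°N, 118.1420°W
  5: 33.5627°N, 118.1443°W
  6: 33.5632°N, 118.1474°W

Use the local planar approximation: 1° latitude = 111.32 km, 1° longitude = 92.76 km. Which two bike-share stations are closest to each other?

3 and 6

Pairwise distances:
3–6: √((-0.0009·111.32)² + (-0.0005·92.76)²) = √(0.010038 + 0.002151) = 0.1104 km
2–5: √((-0.0017·111.32)² + (-0.0015·92.76)²) = √(0.035813 + 0.019360) = 0.2349 km
2–4: √((0.0022·111.32)² + (0.0008·92.76)²) = √(0.059978 + 0.005507) = 0.2559 km
3–5: √((-0.0014·111.32)² + (0.0026·92.76)²) = √(0.024289 + 0.058166) = 0.2871 km
5–6: √((0.0005·111.32)² + (-0.0031·92.76)²) = √(0.003098 + 0.082688) = 0.2929 km
1–4: √((-0.0013·111.32)² + (0.0031·92.76)²) = √(0.020943 + 0.082688) = 0.3219 km
2–3: √((-0.0003·111.32)² + (-0.0041·92.76)²) = √(0.001115 + 0.144640) = 0.3818 km
1–2: √((-0.0035·111.32)² + (0.0023·92.76)²) = √(0.151804 + 0.045517) = 0.4442 km
2–6: √((-0.0012·111.32)² + (-0.0046·92.76)²) = √(0.017845 + 0.182069) = 0.4471 km
1–3: √((-0.0038·111.32)² + (-0.0018·92.76)²) = √(0.178943 + 0.027878) = 0.4548 km
4–5: √((-0.0039·111.32)² + (-0.0023·92.76)²) = √(0.188484 + 0.045517) = 0.4837 km
3–4: √((0.0025·111.32)² + (0.0049·92.76)²) = √(0.077451 + 0.206592) = 0.5330 km
1–6: √((-0.0047·111.32)² + (-0.0023·92.76)²) = √(0.273742 + 0.045517) = 0.5650 km
1–5: √((-0.0052·111.32)² + (0.0008·92.76)²) = √(0.335084 + 0.005507) = 0.5836 km
4–6: √((-0.0034·111.32)² + (-0.0054·92.76)²) = √(0.143253 + 0.250905) = 0.6278 km
Closest pair: 3–6 at 0.1104 km.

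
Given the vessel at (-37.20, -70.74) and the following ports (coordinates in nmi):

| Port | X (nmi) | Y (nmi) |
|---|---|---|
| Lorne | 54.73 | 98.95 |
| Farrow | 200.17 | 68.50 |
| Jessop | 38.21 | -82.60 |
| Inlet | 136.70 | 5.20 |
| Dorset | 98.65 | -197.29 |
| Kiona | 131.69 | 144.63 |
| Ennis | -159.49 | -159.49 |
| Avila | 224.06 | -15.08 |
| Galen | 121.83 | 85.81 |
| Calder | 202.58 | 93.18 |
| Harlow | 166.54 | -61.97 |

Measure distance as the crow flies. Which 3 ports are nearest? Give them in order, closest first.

Jessop, Ennis, Dorset

Distances from (-37.20, -70.74):
Lorne: 192.99 nmi
Farrow: 275.20 nmi
Jessop: 76.34 nmi
Inlet: 189.76 nmi
Dorset: 185.66 nmi
Kiona: 273.69 nmi
Ennis: 151.10 nmi
Avila: 267.12 nmi
Galen: 223.16 nmi
Calder: 290.46 nmi
Harlow: 203.93 nmi
Sorted: Jessop (76.34 nmi) < Ennis (151.10 nmi) < Dorset (185.66 nmi) < Inlet (189.76 nmi) < Lorne (192.99 nmi) < …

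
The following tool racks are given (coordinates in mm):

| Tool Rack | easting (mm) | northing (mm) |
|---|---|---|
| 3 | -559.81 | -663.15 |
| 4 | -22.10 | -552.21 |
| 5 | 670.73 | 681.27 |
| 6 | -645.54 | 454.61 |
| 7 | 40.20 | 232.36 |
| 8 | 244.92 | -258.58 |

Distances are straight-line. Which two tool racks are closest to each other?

4 and 8

Pairwise distances:
3–4: √((537.71)² + (110.94)²) = √(289132.0441 + 12307.6836) = 549.04 mm
3–5: √((1230.54)² + (1344.42)²) = √(1514228.6916 + 1807465.1364) = 1822.55 mm
3–6: √((-85.73)² + (1117.76)²) = √(7349.6329 + 1249387.4176) = 1121.04 mm
3–7: √((600.01)² + (895.51)²) = √(360012.0001 + 801938.1601) = 1077.94 mm
3–8: √((804.73)² + (404.57)²) = √(647590.3729 + 163676.8849) = 900.70 mm
4–5: √((692.83)² + (1233.48)²) = √(480013.4089 + 1521472.9104) = 1414.74 mm
4–6: √((-623.44)² + (1006.82)²) = √(388677.4336 + 1013686.5124) = 1184.21 mm
4–7: √((62.30)² + (784.57)²) = √(3881.2900 + 615550.0849) = 787.04 mm
4–8: √((267.02)² + (293.63)²) = √(71299.6804 + 86218.5769) = 396.89 mm
5–6: √((-1316.27)² + (-226.66)²) = √(1732566.7129 + 51374.7556) = 1335.64 mm
5–7: √((-630.53)² + (-448.91)²) = √(397568.0809 + 201520.1881) = 774.01 mm
5–8: √((-425.81)² + (-939.85)²) = √(181314.1561 + 883318.0225) = 1031.81 mm
6–7: √((685.74)² + (-222.25)²) = √(470239.3476 + 49395.0625) = 720.86 mm
6–8: √((890.46)² + (-713.19)²) = √(792919.0116 + 508639.9761) = 1140.86 mm
7–8: √((204.72)² + (-490.94)²) = √(41910.2784 + 241022.0836) = 531.91 mm
Closest pair: 4–8 at 396.89 mm.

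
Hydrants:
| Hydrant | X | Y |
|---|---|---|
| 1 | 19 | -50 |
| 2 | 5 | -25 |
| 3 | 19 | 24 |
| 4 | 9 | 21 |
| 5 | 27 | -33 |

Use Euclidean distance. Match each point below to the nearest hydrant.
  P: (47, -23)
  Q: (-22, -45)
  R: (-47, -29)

P→5; Q→2; R→2

P at (47, -23):
  1: √((-28)² + (-27)²) = √(784.000 + 729.000) = 38.9
  2: √((-42)² + (-2)²) = √(1764.000 + 4.000) = 42.0
  3: √((-28)² + (47)²) = √(784.000 + 2209.000) = 54.7
  4: √((-38)² + (44)²) = √(1444.000 + 1936.000) = 58.1
  5: √((-20)² + (-10)²) = √(400.000 + 100.000) = 22.4
  → nearest: 5 (22.4)
Q at (-22, -45):
  1: √((41)² + (-5)²) = √(1681.000 + 25.000) = 41.3
  2: √((27)² + (20)²) = √(729.000 + 400.000) = 33.6
  3: √((41)² + (69)²) = √(1681.000 + 4761.000) = 80.3
  4: √((31)² + (66)²) = √(961.000 + 4356.000) = 72.9
  5: √((49)² + (12)²) = √(2401.000 + 144.000) = 50.4
  → nearest: 2 (33.6)
R at (-47, -29):
  1: √((66)² + (-21)²) = √(4356.000 + 441.000) = 69.3
  2: √((52)² + (4)²) = √(2704.000 + 16.000) = 52.2
  3: √((66)² + (53)²) = √(4356.000 + 2809.000) = 84.6
  4: √((56)² + (50)²) = √(3136.000 + 2500.000) = 75.1
  5: √((74)² + (-4)²) = √(5476.000 + 16.000) = 74.1
  → nearest: 2 (52.2)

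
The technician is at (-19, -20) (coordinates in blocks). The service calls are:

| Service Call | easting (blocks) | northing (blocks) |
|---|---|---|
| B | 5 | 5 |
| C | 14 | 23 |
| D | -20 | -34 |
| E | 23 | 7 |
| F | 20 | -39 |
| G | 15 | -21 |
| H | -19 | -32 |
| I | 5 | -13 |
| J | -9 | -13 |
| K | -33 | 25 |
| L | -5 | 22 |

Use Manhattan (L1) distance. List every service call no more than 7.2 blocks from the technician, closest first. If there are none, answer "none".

none

Distances from (-19, -20):
B: |24| + |25| = 24 + 25 = 49 blocks
C: |33| + |43| = 33 + 43 = 76 blocks
D: |-1| + |-14| = 1 + 14 = 15 blocks
E: |42| + |27| = 42 + 27 = 69 blocks
F: |39| + |-19| = 39 + 19 = 58 blocks
G: |34| + |-1| = 34 + 1 = 35 blocks
H: |0| + |-12| = 0 + 12 = 12 blocks
I: |24| + |7| = 24 + 7 = 31 blocks
J: |10| + |7| = 10 + 7 = 17 blocks
K: |-14| + |45| = 14 + 45 = 59 blocks
L: |14| + |42| = 14 + 42 = 56 blocks
Threshold 7.2 blocks: none within range.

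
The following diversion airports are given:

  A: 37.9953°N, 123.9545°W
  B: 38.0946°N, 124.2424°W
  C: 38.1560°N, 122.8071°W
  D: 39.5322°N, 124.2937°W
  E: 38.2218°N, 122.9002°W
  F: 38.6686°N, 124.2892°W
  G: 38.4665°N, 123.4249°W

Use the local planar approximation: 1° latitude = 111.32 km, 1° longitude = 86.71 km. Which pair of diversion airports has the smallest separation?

Pairwise distances:
A–B: 27.3017 km
A–C: 101.0865 km
A–D: 173.5974 km
A–E: 94.8317 km
A–F: 80.3743 km
A–G: 69.7152 km
B–C: 124.6424 km
B–D: 160.0954 km
B–E: 117.2404 km
B–F: 64.0264 km
B–G: 82.0896 km
C–D: 200.2144 km
C–E: 10.9006 km
C–F: 140.6119 km
C–G: 63.7528 km
D–E: 189.4179 km
D–F: 96.1367 km
D–G: 140.5316 km
E–F: 130.3061 km
E–G: 53.0280 km
F–G: 78.2475 km
Closest pair: C–E at 10.9006 km.

C and E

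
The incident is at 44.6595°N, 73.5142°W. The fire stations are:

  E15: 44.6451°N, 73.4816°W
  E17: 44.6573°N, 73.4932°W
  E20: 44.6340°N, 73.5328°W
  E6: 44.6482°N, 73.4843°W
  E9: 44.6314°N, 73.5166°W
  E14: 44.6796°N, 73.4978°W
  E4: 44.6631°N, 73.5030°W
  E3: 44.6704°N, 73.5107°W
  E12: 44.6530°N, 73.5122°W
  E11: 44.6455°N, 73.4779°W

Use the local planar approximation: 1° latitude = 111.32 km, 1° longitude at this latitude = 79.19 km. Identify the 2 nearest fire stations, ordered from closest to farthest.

Distances from 44.6595°N, 73.5142°W:
E15: 3.0388 km
E17: 1.6809 km
E20: 3.1981 km
E6: 2.6812 km
E9: 3.1339 km
E14: 2.5871 km
E4: 0.9733 km
E3: 1.2446 km
E12: 0.7407 km
E11: 3.2699 km
Sorted: E12 (0.7407 km) < E4 (0.9733 km) < E3 (1.2446 km) < E17 (1.6809 km) < …

E12, E4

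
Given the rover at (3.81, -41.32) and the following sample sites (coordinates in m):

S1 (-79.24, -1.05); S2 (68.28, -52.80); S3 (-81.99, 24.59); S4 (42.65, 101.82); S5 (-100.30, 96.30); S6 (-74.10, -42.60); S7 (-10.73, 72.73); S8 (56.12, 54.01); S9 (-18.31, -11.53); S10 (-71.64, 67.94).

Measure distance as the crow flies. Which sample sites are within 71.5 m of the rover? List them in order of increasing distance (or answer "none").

S9, S2

Distances from (3.81, -41.32):
S1: √((-83.05)² + (40.27)²) = √(6897.3025 + 1621.6729) = 92.30 m
S2: √((64.47)² + (-11.48)²) = √(4156.3809 + 131.7904) = 65.48 m
S3: √((-85.80)² + (65.91)²) = √(7361.6400 + 4344.1281) = 108.19 m
S4: √((38.84)² + (143.14)²) = √(1508.5456 + 20489.0596) = 148.32 m
S5: √((-104.11)² + (137.62)²) = √(10838.8921 + 18939.2644) = 172.56 m
S6: √((-77.91)² + (-1.28)²) = √(6069.9681 + 1.6384) = 77.92 m
S7: √((-14.54)² + (114.05)²) = √(211.4116 + 13007.4025) = 114.97 m
S8: √((52.31)² + (95.33)²) = √(2736.3361 + 9087.8089) = 108.74 m
S9: √((-22.12)² + (29.79)²) = √(489.2944 + 887.4441) = 37.10 m
S10: √((-75.45)² + (109.26)²) = √(5692.7025 + 11937.7476) = 132.78 m
Threshold 71.5 m: S9 (37.10 m), S2 (65.48 m) are within range.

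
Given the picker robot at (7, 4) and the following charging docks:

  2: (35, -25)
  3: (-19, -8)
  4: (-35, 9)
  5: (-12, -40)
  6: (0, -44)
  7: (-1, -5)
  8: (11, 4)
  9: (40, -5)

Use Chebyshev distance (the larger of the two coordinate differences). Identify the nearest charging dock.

Distances from (7, 4):
2: max(|28|, |-29|) = 29
3: max(|-26|, |-12|) = 26
4: max(|-42|, |5|) = 42
5: max(|-19|, |-44|) = 44
6: max(|-7|, |-48|) = 48
7: max(|-8|, |-9|) = 9
8: max(|4|, |0|) = 4
9: max(|33|, |-9|) = 33
Minimum: 8 at 4.

8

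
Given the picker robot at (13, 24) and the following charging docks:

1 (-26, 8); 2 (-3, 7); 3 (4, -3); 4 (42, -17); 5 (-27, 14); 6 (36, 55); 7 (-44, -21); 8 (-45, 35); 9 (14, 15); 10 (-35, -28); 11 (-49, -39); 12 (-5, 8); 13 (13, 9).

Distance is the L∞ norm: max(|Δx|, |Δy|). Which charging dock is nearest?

Distances from (13, 24):
1: 39
2: 17
3: 27
4: 41
5: 40
6: 31
7: 57
8: 58
9: 9
10: 52
11: 63
12: 18
13: 15
Minimum: 9 at 9.

9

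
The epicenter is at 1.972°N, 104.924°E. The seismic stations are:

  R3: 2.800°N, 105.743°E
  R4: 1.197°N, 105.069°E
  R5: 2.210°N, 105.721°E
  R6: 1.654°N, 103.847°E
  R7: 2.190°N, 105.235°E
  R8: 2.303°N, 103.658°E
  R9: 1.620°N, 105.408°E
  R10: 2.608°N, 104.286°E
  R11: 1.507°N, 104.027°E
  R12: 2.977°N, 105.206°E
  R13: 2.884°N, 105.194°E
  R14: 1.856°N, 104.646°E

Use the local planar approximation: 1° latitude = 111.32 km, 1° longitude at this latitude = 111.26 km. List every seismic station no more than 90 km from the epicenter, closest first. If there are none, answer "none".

Distances from 1.972°N, 104.924°E:
R3: 129.611 km
R4: 87.768 km
R5: 92.548 km
R6: 124.947 km
R7: 42.264 km
R8: 145.595 km
R9: 66.598 km
R10: 100.256 km
R11: 112.426 km
R12: 116.193 km
R13: 105.875 km
R14: 33.518 km
Threshold 90 km: R14 (33.518 km), R7 (42.264 km), R9 (66.598 km), R4 (87.768 km) are within range.

R14, R7, R9, R4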